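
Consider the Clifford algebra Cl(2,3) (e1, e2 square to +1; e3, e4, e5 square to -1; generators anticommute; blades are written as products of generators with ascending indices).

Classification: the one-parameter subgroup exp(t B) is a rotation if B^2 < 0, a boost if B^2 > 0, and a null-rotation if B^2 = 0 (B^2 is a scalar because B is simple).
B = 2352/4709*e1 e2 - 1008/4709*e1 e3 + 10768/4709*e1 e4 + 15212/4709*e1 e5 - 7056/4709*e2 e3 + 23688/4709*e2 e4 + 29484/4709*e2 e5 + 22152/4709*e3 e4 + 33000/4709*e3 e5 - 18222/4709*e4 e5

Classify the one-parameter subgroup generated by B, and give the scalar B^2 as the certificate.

B^2 term by term: the squares give (2352/4709)^2*(e1 e2)^2 + (-1008/4709)^2*(e1 e3)^2 + (10768/4709)^2*(e1 e4)^2 + (15212/4709)^2*(e1 e5)^2 + (-7056/4709)^2*(e2 e3)^2 + (23688/4709)^2*(e2 e4)^2 + (29484/4709)^2*(e2 e5)^2 + (22152/4709)^2*(e3 e4)^2 + (33000/4709)^2*(e3 e5)^2 + (-18222/4709)^2*(e4 e5)^2 = 5531904/22174681*(-1) + 1016064/22174681*(+1) + 115949824/22174681*(+1) + 231404944/22174681*(+1) + 49787136/22174681*(+1) + 561121344/22174681*(+1) + 869306256/22174681*(+1) + 490711104/22174681*(-1) + 1089000000/22174681*(-1) + 332041284/22174681*(-1) = -4 (each basis 2-blade squares to minus the product of its generators' squares); cross terms between blades sharing an index anticommute and cancel; the commuting (index-disjoint) pairs give grade-4 terms 2*c*c'*(blade product), which cancel blade by blade — e1 e2 e3 e4: 104203008/22174681 + 47755008/22174681 - 151958016/22174681 = 0; e1 e2 e3 e5: 155232000/22174681 + 59439744/22174681 - 214671744/22174681 = 0; e1 e2 e4 e5: -85716288/22174681 - 634967424/22174681 + 720683712/22174681 = 0; e1 e3 e4 e5: 36735552/22174681 - 710688000/22174681 + 673952448/22174681 = 0; e2 e3 e4 e5: 257148864/22174681 - 1563408000/22174681 + 1306259136/22174681 = 0 — confirming B is simple. So B^2 = -4.
Answer: rotation, certificate B^2 = -4. No conjugation can change B^2 = -4; the sign gives the class.


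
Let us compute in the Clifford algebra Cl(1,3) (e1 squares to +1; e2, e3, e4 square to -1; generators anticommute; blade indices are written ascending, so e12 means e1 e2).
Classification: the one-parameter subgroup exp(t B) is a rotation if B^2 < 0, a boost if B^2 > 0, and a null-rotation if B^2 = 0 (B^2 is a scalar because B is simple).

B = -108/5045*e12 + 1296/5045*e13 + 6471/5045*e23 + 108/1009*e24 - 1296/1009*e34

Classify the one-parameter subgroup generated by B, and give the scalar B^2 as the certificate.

B^2 term by term: the squares give (-108/5045)^2*(e12)^2 + (1296/5045)^2*(e13)^2 + (6471/5045)^2*(e23)^2 + (108/1009)^2*(e24)^2 + (-1296/1009)^2*(e34)^2 = 11664/25452025*(+1) + 1679616/25452025*(+1) + 41873841/25452025*(-1) + 11664/1018081*(-1) + 1679616/1018081*(-1) = -81/25 (each basis 2-blade squares to minus the product of its generators' squares); cross terms between blades sharing an index anticommute and cancel; the commuting (index-disjoint) pairs give grade-4 terms 2*c*c'*(blade product), which cancel blade by blade — e1234: 279936/5090405 - 279936/5090405 = 0 — confirming B is simple. So B^2 = -81/25.
Answer: rotation, certificate B^2 = -81/25. Certificate logic: -81/25 is a conjugation-invariant scalar, so its sign fixes rotation versus boost versus null-rotation outright.


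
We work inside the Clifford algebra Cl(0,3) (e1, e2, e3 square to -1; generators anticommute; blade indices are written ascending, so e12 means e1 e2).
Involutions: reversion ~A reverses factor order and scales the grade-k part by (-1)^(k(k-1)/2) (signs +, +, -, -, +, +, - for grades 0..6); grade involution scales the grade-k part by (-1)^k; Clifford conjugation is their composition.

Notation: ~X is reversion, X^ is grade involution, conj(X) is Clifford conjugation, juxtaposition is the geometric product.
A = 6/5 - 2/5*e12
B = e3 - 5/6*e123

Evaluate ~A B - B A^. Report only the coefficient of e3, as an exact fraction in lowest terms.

first term: 23/15*e3 - 3/5*e123
second term: 13/15*e3 - 7/5*e123
Answer: 2/3


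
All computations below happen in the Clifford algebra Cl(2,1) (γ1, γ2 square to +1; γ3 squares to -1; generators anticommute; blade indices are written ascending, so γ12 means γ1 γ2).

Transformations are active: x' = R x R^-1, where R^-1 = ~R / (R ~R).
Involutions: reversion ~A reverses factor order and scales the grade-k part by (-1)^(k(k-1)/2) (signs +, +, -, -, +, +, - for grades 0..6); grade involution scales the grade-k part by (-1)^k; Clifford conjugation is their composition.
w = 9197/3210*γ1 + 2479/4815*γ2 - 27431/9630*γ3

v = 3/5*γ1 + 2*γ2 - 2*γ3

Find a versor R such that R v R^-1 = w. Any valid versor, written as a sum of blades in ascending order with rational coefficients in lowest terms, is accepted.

Sketch: the shared square 9/25 makes R = v + w = 11123/3210*γ1 + 12109/4815*γ2 - 46691/9630*γ3 the natural versor; its sandwich fixes that direction, negates (v - w)/2, and sends v to w.
Answer: 11123/3210*γ1 + 12109/4815*γ2 - 46691/9630*γ3


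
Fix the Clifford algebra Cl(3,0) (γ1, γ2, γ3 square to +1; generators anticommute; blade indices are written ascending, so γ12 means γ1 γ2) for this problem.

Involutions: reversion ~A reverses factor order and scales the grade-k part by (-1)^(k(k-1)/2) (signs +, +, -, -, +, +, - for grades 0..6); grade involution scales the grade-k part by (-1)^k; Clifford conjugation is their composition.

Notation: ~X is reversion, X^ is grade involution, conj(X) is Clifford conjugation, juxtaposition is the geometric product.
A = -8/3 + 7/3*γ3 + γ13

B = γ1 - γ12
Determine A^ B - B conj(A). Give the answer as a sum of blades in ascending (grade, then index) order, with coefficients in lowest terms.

first term: -8/3*γ1 - γ3 + 8/3*γ12 + 7/3*γ13 - γ23 + 7/3*γ123
second term: -8/3*γ1 - γ3 + 8/3*γ12 - 7/3*γ13 - γ23 + 7/3*γ123
Answer: 14/3*γ13


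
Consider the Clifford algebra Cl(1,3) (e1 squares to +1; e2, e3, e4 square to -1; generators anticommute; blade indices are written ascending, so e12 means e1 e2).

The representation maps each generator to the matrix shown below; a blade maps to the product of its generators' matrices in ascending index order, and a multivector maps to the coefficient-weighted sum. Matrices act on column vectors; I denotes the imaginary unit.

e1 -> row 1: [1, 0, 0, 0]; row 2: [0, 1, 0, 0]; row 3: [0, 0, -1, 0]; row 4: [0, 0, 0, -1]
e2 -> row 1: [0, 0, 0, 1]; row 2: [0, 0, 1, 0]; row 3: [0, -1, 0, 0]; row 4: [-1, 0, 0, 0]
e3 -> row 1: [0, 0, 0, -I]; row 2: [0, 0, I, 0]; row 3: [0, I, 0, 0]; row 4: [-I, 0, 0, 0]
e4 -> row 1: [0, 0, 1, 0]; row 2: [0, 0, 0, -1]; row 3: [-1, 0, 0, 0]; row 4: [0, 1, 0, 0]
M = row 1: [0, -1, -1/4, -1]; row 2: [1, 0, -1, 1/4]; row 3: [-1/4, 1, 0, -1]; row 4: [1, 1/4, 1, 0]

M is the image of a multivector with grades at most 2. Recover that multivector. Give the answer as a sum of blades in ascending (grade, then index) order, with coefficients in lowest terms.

Method: the blade images are trace-orthogonal — tr(rho(e_A) rho(e_B)^-1) = 4 if A = B and 0 otherwise — and rho(e_A)^-1 = (e_A)^2 * rho(e_A) with (e_A)^2 = +1 or -1, so the coefficient of e_A in the preimage is (e_A)^2 * tr(M rho(e_A))/4.
Nonzero projections over blades of grade <= 2: e2: (e2)^2 = -1, tr(M rho(e2)) = 4, coefficient -1; e14: (e14)^2 = +1, tr(M rho(e14)) = -1, coefficient -1/4; e24: (e24)^2 = -1, tr(M rho(e24)) = 4, coefficient -1. Every other blade of grade <= 2 projects to 0.
Answer: -e2 - 1/4*e14 - e24


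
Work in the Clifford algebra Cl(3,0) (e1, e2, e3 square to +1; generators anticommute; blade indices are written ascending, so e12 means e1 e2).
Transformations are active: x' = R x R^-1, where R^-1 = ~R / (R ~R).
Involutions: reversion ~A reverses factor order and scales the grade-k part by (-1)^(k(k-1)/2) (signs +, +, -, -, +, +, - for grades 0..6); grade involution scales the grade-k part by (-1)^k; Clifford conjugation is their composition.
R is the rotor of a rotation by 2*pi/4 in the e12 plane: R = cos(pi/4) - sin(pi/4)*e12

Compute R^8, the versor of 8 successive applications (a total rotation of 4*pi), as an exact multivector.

The rotor phase is half the rotation angle and phases add under composition, so 8 steps in the e12 plane accumulate phase 8*(pi/4) = 2*pi: R^8 = cos(2*pi) - sin(2*pi)*e12.
cos(2*pi) = 1 and sin(2*pi) = 0, so R^8 = 1. The total rotation 4*pi is 2 full turns, so every vector returns to itself, yet the rotor is +1, back on the identity sheet (an even number of 2*pi turns).
Answer: 1


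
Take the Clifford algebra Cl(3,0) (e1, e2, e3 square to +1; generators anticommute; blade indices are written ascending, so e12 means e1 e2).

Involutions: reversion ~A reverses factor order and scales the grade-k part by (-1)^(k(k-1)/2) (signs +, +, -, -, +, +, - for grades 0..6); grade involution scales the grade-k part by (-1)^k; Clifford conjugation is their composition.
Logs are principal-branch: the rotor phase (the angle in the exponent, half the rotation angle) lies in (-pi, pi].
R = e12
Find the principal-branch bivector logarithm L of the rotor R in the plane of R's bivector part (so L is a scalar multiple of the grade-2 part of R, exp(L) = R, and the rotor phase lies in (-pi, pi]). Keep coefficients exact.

The scalar part of R is 0, which pins the rotor phase on the principal branch; dividing the bivector part by the sine of that phase recovers the unit plane, and L is the phase times that plane.
Concretely: cos(phase) = 0 gives phase = ±pi/2, and since phase/sin(phase) is even the sign is immaterial: L = (phase/sin(phase)) * <R>_2 = (pi/2) * <R>_2.
Answer: pi/2*e12


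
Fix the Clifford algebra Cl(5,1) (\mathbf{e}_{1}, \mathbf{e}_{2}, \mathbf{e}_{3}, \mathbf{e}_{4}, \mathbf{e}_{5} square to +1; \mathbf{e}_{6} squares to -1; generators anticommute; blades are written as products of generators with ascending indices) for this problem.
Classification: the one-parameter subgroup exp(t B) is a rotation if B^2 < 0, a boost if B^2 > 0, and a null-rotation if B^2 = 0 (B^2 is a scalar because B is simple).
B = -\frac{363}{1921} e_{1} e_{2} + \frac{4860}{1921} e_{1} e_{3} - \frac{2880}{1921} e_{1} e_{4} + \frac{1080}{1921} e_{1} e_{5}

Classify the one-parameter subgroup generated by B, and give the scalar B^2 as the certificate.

B^2 term by term: the squares give (-\frac{363}{1921})^2*(e_{1} e_{2})^2 + (\frac{4860}{1921})^2*(e_{1} e_{3})^2 + (-\frac{2880}{1921})^2*(e_{1} e_{4})^2 + (\frac{1080}{1921})^2*(e_{1} e_{5})^2 = \frac{131769}{3690241}*(-1) + \frac{23619600}{3690241}*(-1) + \frac{8294400}{3690241}*(-1) + \frac{1166400}{3690241}*(-1) = -9 (each basis 2-blade squares to minus the product of its generators' squares); cross terms between blades sharing an index anticommute and cancel. So B^2 = -9.
Answer: rotation, certificate B^2 = -9. Check the certificate: B^2 = -9, and that sign is decisive whatever form B takes.


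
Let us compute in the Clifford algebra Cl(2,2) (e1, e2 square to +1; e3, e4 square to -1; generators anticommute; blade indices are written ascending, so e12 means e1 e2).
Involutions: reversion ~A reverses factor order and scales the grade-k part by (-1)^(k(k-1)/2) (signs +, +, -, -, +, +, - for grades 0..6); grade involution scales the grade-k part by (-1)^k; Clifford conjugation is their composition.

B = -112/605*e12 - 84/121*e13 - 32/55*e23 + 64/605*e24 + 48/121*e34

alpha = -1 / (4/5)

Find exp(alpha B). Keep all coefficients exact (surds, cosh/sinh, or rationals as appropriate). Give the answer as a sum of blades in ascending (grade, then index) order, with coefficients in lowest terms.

B^2 term by term: the squares give (-112/605)^2*(e12)^2 + (-84/121)^2*(e13)^2 + (-32/55)^2*(e23)^2 + (64/605)^2*(e24)^2 + (48/121)^2*(e34)^2 = 12544/366025*(-1) + 7056/14641*(+1) + 1024/3025*(+1) + 4096/366025*(+1) + 2304/14641*(-1) = 16/25 (each basis 2-blade squares to minus the product of its generators' squares); cross terms between blades sharing an index anticommute and cancel; the commuting (index-disjoint) pairs give grade-4 terms 2*c*c'*(blade product), which cancel blade by blade — e1234: -10752/73205 + 10752/73205 = 0 — confirming B is simple. So B^2 = 16/25.
B^2 = 16/25 — hyperbolic case — the even/odd split gives cosh and sinh: l = 4/5, alpha*l = -1, so exp(alpha B) = cosh(-1) + (sinh(-1)/(4/5))*B = cosh(1) + (-5*sinh(1)/4)*B.
Answer: cosh(1) + 28*sinh(1)/121*e12 + 105*sinh(1)/121*e13 + 8*sinh(1)/11*e23 - 16*sinh(1)/121*e24 - 60*sinh(1)/121*e34


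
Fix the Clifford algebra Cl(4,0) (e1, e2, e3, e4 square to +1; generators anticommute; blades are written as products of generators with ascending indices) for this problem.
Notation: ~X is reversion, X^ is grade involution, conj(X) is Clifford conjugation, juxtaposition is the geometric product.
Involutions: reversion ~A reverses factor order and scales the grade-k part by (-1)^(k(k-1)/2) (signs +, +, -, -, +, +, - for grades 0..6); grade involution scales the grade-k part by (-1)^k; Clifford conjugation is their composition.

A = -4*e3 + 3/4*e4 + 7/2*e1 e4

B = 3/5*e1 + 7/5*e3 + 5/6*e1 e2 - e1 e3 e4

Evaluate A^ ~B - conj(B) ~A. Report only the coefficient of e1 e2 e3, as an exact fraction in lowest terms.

first term: 28/5 + 7/2*e3 - 21/10*e4 - 63/20*e1 e3 - 71/20*e1 e4 - 35/12*e2 e4 + 21/20*e3 e4 - 10/3*e1 e2 e3 + 5/8*e1 e2 e4 - 49/10*e1 e3 e4
second term: 28/5 + 7/2*e3 + 21/10*e4 + 33/20*e1 e3 - 89/20*e1 e4 - 35/12*e2 e4 - 21/20*e3 e4 + 10/3*e1 e2 e3 - 5/8*e1 e2 e4 - 49/10*e1 e3 e4
Answer: -20/3


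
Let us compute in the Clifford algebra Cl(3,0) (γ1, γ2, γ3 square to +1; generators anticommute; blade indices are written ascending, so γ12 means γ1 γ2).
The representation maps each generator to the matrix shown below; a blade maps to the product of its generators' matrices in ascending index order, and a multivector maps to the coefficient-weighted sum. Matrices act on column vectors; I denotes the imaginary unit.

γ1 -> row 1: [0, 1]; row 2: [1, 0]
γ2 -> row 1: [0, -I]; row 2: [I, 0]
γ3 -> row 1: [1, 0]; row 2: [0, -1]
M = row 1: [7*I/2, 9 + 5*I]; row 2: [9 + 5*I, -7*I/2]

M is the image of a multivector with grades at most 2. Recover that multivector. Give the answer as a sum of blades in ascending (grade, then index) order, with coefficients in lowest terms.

Method: 1, rho(γ1), rho(γ2), rho(γ3) form a trace-orthogonal basis of the 2x2 complex matrices (tr(X Y) = 2 if X = Y, else 0), so M = m0*1 + m1*rho(γ1) + m2*rho(γ2) + m3*rho(γ3) with m0 = tr(M)/2 = 0, m1 = tr(M rho(γ1))/2 = 9 + 5*I, m2 = tr(M rho(γ2))/2 = 0, m3 = tr(M rho(γ3))/2 = 7*I/2.
Multiplying table entries, the bivector images are rho(γ12) = I*rho(γ3), rho(γ13) = -I*rho(γ2), rho(γ23) = I*rho(γ1); with real blade coefficients the real parts of m0..m3 are the coefficients of 1, γ1, γ2, γ3 and the imaginary parts give the bivectors (γ23: Im m1, γ13: -Im m2, γ12: Im m3).
Answer: 9*γ1 + 7/2*γ12 + 5*γ23


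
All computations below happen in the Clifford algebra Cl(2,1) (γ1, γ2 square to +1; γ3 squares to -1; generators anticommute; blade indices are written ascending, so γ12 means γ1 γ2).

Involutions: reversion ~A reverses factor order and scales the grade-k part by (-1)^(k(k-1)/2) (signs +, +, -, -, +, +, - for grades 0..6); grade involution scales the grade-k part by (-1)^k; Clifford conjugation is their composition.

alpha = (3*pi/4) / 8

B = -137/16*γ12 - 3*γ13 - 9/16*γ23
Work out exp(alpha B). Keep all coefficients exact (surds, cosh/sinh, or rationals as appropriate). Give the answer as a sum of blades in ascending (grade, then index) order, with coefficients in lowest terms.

B^2 term by term: the squares give (-137/16)^2*(γ12)^2 + (-3)^2*(γ13)^2 + (-9/16)^2*(γ23)^2 = 18769/256*(-1) + 9*(+1) + 81/256*(+1) = -64 (each basis 2-blade squares to minus the product of its generators' squares); cross terms between blades sharing an index anticommute and cancel. So B^2 = -64.
B^2 = -64 — circular case — the even/odd split gives cos and sin: l = 8, alpha*l = 3*pi/4, so exp(alpha B) = cos(3*pi/4) + (sin(3*pi/4)/8)*B = -sqrt(2)/2 + (sqrt(2)/16)*B.
Answer: -sqrt(2)/2 - 137*sqrt(2)/256*γ12 - 3*sqrt(2)/16*γ13 - 9*sqrt(2)/256*γ23


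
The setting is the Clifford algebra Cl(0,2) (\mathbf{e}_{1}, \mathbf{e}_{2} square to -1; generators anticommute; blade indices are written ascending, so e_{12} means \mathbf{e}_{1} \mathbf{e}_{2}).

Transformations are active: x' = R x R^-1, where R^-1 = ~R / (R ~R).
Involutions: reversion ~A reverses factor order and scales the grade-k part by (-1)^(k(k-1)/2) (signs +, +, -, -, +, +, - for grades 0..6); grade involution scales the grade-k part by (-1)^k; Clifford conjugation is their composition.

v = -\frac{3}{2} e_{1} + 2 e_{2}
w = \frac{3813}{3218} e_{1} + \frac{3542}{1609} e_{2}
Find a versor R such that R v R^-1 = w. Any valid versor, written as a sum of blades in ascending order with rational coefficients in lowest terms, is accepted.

Why this works: both vectors square to -\frac{25}{4}, so q(v) = q(w) and R = v + w = -\frac{507}{1609} e_{1} + \frac{6760}{1609} e_{2} carries v to w — its own direction survives, the complement (v - w)/2 flips.
Answer: -\frac{507}{1609} e_{1} + \frac{6760}{1609} e_{2}


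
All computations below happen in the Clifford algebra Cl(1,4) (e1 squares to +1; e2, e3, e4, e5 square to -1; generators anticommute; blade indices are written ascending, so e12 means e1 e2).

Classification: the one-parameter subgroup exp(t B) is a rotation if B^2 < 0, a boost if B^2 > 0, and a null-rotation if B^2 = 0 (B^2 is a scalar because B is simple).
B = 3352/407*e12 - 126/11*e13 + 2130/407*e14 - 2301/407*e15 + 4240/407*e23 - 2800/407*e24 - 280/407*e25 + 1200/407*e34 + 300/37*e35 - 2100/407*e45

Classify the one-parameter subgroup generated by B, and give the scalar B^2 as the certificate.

B^2 term by term: the squares give (3352/407)^2*(e12)^2 + (-126/11)^2*(e13)^2 + (2130/407)^2*(e14)^2 + (-2301/407)^2*(e15)^2 + (4240/407)^2*(e23)^2 + (-2800/407)^2*(e24)^2 + (-280/407)^2*(e25)^2 + (1200/407)^2*(e34)^2 + (300/37)^2*(e35)^2 + (-2100/407)^2*(e45)^2 = 11235904/165649*(+1) + 15876/121*(+1) + 4536900/165649*(+1) + 5294601/165649*(+1) + 17977600/165649*(-1) + 7840000/165649*(-1) + 78400/165649*(-1) + 1440000/165649*(-1) + 90000/1369*(-1) + 4410000/165649*(-1) = 1 (each basis 2-blade squares to minus the product of its generators' squares); cross terms between blades sharing an index anticommute and cancel; the commuting (index-disjoint) pairs give grade-4 terms 2*c*c'*(blade product), which cancel blade by blade — e1234: 8044800/165649 - 705600/4477 + 18062400/165649 = 0; e1235: 2011200/15059 - 70560/4477 - 19512480/165649 = 0; e1245: -14078400/165649 + 1192800/165649 + 12885600/165649 = 0; e1345: 529200/4477 - 1278000/15059 - 5522400/165649 = 0; e2345: -17808000/165649 + 1680000/15059 - 672000/165649 = 0 — confirming B is simple. So B^2 = 1.
Answer: boost, certificate B^2 = 1. Note: conjugating B changes its blade decomposition but never the scalar B^2 = 1, whose sign settles the classification.


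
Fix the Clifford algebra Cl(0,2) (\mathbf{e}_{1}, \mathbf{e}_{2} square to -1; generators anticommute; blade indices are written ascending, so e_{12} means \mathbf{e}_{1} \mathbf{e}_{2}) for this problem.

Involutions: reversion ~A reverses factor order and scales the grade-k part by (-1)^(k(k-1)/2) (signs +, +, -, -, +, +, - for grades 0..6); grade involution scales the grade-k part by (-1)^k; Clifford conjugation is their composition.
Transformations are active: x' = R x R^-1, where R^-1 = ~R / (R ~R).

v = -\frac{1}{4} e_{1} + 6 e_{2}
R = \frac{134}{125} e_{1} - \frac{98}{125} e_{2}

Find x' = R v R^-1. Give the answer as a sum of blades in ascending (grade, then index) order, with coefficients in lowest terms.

~R = \frac{134}{125} e_{1} - \frac{98}{125} e_{2}, and R ~R = -\frac{5512}{3125}, so R^-1 = ~R / (-\frac{5512}{3125}).
R v = \frac{1243}{250} + \frac{1559}{250} e_{12}
Answer: -\frac{19959}{3445} e_{1} - \frac{21773}{13780} e_{2}


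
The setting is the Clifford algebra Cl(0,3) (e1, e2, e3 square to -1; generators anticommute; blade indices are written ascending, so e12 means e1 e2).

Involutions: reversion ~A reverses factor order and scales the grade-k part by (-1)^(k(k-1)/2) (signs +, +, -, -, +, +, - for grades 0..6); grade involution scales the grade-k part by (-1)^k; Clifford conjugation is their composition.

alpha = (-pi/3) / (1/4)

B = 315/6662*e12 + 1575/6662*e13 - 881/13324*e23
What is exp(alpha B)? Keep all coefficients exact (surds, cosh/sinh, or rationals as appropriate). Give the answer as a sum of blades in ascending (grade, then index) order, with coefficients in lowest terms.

B^2 term by term: the squares give (315/6662)^2*(e12)^2 + (1575/6662)^2*(e13)^2 + (-881/13324)^2*(e23)^2 = 99225/44382244*(-1) + 2480625/44382244*(-1) + 776161/177528976*(-1) = -1/16 (each basis 2-blade squares to minus the product of its generators' squares); cross terms between blades sharing an index anticommute and cancel. So B^2 = -1/16.
B^2 = -1/16 — since the square is negative, the closed form is circular: l = 1/4, alpha*l = -pi/3, so exp(alpha B) = cos(-pi/3) + (sin(-pi/3)/(1/4))*B = 1/2 + (-2*sqrt(3))*B.
Answer: 1/2 - 315*sqrt(3)/3331*e12 - 1575*sqrt(3)/3331*e13 + 881*sqrt(3)/6662*e23


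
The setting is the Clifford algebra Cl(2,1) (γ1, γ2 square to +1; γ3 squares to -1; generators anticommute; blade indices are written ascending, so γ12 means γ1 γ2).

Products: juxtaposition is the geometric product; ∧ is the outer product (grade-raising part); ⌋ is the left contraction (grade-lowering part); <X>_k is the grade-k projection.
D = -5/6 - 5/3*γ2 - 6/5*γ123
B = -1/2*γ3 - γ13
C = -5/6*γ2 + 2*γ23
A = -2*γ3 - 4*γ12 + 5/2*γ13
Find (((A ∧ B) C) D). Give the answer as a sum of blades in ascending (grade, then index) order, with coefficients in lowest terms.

step 1: 2*γ123
step 2: 4*γ1 + 5/3*γ13
step 3: -10/3*γ1 + 2*γ2 - 20/3*γ12 - 25/18*γ13 - 24/5*γ23 + 25/9*γ123
Answer: -10/3*γ1 + 2*γ2 - 20/3*γ12 - 25/18*γ13 - 24/5*γ23 + 25/9*γ123


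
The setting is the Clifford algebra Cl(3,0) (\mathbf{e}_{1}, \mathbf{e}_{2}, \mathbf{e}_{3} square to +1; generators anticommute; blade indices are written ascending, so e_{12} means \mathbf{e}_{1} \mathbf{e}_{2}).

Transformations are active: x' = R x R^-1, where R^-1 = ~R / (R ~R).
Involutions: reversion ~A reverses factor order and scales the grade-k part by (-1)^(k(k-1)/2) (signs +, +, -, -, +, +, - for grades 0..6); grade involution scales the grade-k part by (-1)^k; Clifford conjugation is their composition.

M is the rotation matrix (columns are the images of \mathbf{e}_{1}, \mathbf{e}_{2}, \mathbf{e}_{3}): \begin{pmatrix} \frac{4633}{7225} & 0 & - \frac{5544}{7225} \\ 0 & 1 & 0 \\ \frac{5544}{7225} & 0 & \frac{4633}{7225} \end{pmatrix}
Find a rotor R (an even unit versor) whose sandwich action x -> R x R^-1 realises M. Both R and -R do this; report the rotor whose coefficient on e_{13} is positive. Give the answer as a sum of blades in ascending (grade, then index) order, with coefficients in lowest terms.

Method: write R = a + b12*e_{12} + b13*e_{13} + b23*e_{23} with a^2 + b12^2 + b13^2 + b23^2 = 1 (so R^-1 = ~R). Expanding the columns R e_j ~R gives tr M = 4a^2 - 1 and, from the antisymmetric part, M21 - M12 = -4a*b12, M13 - M31 = 4a*b13, M32 - M23 = -4a*b23.
Here tr M = \frac{16491}{7225}, so a^2 = (1 + tr M)/4 = \frac{5929}{7225} and a = ±\frac{77}{85}. Taking a = \frac{77}{85}: M21 - M12 = 0, M13 - M31 = -\frac{11088}{7225}, M32 - M23 = 0, giving b12 = 0, b13 = -\frac{36}{85}, b23 = 0, i.e. R = \frac{77}{85} - \frac{36}{85} e_{13}.
Its e_{13} coefficient is negative, so report the other preimage -R.
Answer: -\frac{77}{85} + \frac{36}{85} e_{13}. Why the constraint matters: R and -R act identically through the sandwich — M has trace \frac{16491}{7225} either way — so only the sign condition on e_{13} picks one of the two preimages.


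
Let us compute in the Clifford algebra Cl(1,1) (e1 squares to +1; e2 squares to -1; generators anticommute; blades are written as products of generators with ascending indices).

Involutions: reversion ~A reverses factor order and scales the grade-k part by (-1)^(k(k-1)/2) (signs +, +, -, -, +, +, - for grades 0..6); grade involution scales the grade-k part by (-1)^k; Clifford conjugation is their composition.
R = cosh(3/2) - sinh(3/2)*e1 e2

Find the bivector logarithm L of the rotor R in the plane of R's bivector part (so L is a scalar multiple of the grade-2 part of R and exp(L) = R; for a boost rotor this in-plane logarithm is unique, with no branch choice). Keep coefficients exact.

The scalar part of R is cosh(3/2), giving the rapidity magnitude (cosh is even); the bivector part supplies orientation, its quotient by sinh of the rapidity is the plane, and L = rapidity * plane — unique in that plane, since flipping both signs leaves L unchanged.
Concretely: cosh(rapidity) = cosh(3/2) gives rapidity = ±3/2, and since rapidity/sinh(rapidity) is even the sign is immaterial: L = (rapidity/sinh(rapidity)) * <R>_2 = (3/(2*sinh(3/2))) * <R>_2.
Answer: -3/2*e1 e2


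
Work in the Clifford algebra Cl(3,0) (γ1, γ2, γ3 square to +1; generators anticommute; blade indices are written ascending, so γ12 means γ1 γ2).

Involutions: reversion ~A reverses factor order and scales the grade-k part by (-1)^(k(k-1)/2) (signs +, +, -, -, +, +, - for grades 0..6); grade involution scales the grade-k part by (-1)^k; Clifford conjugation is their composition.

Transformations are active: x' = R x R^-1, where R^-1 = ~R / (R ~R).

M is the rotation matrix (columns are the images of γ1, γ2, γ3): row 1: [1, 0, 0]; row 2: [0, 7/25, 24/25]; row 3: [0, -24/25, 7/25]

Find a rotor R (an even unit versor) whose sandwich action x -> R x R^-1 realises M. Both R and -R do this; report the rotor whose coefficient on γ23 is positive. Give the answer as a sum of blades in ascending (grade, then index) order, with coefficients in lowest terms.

Method: write R = a + b12*γ12 + b13*γ13 + b23*γ23 with a^2 + b12^2 + b13^2 + b23^2 = 1 (so R^-1 = ~R). Expanding the columns R e_j ~R gives tr M = 4a^2 - 1 and, from the antisymmetric part, M21 - M12 = -4a*b12, M13 - M31 = 4a*b13, M32 - M23 = -4a*b23.
Here tr M = 39/25, so a^2 = (1 + tr M)/4 = 16/25 and a = ±4/5. Taking a = 4/5: M21 - M12 = 0, M13 - M31 = 0, M32 - M23 = -48/25, giving b12 = 0, b13 = 0, b23 = 3/5, i.e. R = 4/5 + 3/5*γ23.
Its γ23 coefficient is already positive.
Answer: 4/5 + 3/5*γ23. Why the constraint matters: R and -R act identically through the sandwich — M has trace 39/25 either way — so only the sign condition on γ23 picks one of the two preimages.


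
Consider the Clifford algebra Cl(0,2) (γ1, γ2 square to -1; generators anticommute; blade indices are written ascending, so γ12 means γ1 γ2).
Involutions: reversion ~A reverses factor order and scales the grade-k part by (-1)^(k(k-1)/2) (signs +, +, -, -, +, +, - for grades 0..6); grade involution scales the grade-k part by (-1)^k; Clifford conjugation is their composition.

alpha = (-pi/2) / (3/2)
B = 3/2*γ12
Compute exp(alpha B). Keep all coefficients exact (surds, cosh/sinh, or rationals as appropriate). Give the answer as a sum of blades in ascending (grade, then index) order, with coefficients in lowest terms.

B^2 = (3/2)^2*(γ12)^2 = 9/4*(-1) = -9/4 (a basis 2-blade squares to minus the product of its generators' squares).
B^2 = -9/4 — since the square is negative, the closed form is circular: l = 3/2, alpha*l = -pi/2, so exp(alpha B) = cos(-pi/2) + (sin(-pi/2)/(3/2))*B = 0 + (-2/3)*B.
Answer: -γ12


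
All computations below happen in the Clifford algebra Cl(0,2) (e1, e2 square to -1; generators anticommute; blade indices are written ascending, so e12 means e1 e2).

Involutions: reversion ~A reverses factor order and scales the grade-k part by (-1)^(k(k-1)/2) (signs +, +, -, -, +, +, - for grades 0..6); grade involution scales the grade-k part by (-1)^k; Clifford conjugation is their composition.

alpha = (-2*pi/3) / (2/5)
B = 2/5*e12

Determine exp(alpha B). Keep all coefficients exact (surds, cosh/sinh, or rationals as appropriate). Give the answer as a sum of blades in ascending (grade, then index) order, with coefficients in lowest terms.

B^2 = (2/5)^2*(e12)^2 = 4/25*(-1) = -4/25 (a basis 2-blade squares to minus the product of its generators' squares).
B^2 = -4/25 — circular case — the even/odd split gives cos and sin: l = 2/5, alpha*l = -2*pi/3, so exp(alpha B) = cos(-2*pi/3) + (sin(-2*pi/3)/(2/5))*B = -1/2 + (-5*sqrt(3)/4)*B.
Answer: -1/2 - sqrt(3)/2*e12


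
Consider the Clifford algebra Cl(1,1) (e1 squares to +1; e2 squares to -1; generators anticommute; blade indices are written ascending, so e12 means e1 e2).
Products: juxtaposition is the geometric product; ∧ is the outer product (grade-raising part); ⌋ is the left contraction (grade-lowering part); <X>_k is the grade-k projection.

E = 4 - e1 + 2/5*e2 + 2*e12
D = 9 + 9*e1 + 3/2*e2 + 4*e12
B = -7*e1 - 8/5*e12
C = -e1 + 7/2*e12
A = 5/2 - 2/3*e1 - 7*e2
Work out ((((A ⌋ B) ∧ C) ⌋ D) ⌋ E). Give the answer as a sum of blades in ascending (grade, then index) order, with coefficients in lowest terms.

step 1: 14/3 - 63/10*e1 + 16/15*e2 - 4*e12
step 2: -14/3*e1 + 87/5*e12
step 3: 138/5 - 56/3*e2
step 4: 1768/15 - 974/15*e1 + 276/25*e2 + 276/5*e12
Answer: 1768/15 - 974/15*e1 + 276/25*e2 + 276/5*e12


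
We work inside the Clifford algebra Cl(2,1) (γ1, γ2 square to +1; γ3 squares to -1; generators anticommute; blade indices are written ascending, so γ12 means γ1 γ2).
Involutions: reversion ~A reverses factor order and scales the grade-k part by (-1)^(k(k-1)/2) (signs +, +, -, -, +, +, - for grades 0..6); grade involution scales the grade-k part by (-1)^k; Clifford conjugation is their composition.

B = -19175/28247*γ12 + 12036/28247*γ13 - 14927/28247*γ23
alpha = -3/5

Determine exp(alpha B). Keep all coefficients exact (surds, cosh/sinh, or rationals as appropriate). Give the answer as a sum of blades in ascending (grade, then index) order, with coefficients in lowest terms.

B^2 term by term: the squares give (-19175/28247)^2*(γ12)^2 + (12036/28247)^2*(γ13)^2 + (-14927/28247)^2*(γ23)^2 = 367680625/797893009*(-1) + 144865296/797893009*(+1) + 222815329/797893009*(+1) = 0 (each basis 2-blade squares to minus the product of its generators' squares); cross terms between blades sharing an index anticommute and cancel. So B^2 = 0.
B^2 = 0, so the series truncates immediately: exp(alpha B) = 1 + alpha B (parabolic case).
Answer: 1 + 11505/28247*γ12 - 36108/141235*γ13 + 44781/141235*γ23


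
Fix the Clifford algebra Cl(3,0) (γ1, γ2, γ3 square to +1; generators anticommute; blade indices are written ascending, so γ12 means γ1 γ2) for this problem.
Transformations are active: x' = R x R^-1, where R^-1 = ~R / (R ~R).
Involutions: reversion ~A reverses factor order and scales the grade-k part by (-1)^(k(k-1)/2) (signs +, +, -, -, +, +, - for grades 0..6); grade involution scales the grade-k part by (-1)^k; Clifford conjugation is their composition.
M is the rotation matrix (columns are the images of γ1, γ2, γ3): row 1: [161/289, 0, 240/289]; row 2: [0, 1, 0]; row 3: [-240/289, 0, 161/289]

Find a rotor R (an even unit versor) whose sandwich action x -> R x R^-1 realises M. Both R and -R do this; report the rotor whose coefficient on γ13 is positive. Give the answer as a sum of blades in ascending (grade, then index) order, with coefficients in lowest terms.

Method: write R = a + b12*γ12 + b13*γ13 + b23*γ23 with a^2 + b12^2 + b13^2 + b23^2 = 1 (so R^-1 = ~R). Expanding the columns R e_j ~R gives tr M = 4a^2 - 1 and, from the antisymmetric part, M21 - M12 = -4a*b12, M13 - M31 = 4a*b13, M32 - M23 = -4a*b23.
Here tr M = 611/289, so a^2 = (1 + tr M)/4 = 225/289 and a = ±15/17. Taking a = 15/17: M21 - M12 = 0, M13 - M31 = 480/289, M32 - M23 = 0, giving b12 = 0, b13 = 8/17, b23 = 0, i.e. R = 15/17 + 8/17*γ13.
Its γ13 coefficient is already positive.
Answer: 15/17 + 8/17*γ13. Sheet selection: the two-to-one cover makes ±R indistinguishable at the matrix level (trace 611/289), so uniqueness comes from the required sign on γ13.


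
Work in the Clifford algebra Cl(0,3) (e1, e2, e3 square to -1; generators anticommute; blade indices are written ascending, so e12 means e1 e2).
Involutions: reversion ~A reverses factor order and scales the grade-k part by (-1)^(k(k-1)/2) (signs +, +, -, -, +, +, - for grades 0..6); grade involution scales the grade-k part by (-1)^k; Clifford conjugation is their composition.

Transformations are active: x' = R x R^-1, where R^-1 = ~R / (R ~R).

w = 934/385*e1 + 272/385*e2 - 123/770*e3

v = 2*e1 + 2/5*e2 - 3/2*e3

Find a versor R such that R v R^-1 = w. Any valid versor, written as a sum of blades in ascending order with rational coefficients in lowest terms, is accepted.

Here q(v) = q(w) = -641/100; the classical choice R = v + w = 1704/385*e1 + 426/385*e2 - 639/385*e3 then realises v -> w under the sandwich.
Answer: 1704/385*e1 + 426/385*e2 - 639/385*e3


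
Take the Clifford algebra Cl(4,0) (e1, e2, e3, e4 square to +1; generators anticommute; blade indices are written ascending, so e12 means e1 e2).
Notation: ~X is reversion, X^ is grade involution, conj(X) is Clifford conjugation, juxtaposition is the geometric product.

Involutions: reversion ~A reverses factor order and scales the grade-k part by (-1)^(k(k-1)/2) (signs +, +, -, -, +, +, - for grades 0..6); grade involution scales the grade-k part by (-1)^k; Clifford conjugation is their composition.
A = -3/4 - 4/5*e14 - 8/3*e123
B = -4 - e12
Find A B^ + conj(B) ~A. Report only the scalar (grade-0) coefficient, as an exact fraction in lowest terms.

first term: 3 - 8/3*e3 + 3/4*e12 + 16/5*e14 + 4/5*e24 + 32/3*e123
second term: 3 - 8/3*e3 - 3/4*e12 - 16/5*e14 - 4/5*e24 - 32/3*e123
Answer: 6


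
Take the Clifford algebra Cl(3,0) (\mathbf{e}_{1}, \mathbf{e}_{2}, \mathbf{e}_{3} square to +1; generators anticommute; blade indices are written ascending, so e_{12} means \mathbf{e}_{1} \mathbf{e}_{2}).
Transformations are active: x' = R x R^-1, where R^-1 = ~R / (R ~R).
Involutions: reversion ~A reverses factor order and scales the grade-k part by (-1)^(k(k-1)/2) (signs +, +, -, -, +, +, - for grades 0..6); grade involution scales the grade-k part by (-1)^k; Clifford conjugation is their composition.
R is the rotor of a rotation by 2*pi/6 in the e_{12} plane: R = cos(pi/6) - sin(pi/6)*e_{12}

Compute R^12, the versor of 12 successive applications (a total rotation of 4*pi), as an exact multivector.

Rotor phase runs at HALF the rotation angle; powers of one rotor simply add phase, so after 12 steps in e_{12} the phase is 12*pi/6 = 2 \pi and R^12 = cos(2 \pi) - sin(2 \pi)*e_{12}.
cos(2 \pi) = 1 and sin(2 \pi) = 0, so R^12 = 1. The total rotation 4*pi is 2 full turns, so every vector returns to itself, yet the rotor is +1, back on the identity sheet (an even number of 2*pi turns).
Answer: 1


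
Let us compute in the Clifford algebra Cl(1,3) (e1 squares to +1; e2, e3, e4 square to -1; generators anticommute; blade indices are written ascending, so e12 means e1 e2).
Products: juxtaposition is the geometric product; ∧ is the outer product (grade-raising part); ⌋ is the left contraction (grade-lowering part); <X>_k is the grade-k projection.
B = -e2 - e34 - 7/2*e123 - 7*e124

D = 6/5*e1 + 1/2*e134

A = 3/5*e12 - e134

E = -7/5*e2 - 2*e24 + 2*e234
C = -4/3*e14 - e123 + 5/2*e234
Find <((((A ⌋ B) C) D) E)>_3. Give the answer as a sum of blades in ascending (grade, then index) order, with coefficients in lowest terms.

step 1: -21/10*e3 - 21/5*e4
step 2: 28/5*e1 - 21/10*e12 + 21/2*e23 - 21/4*e24 - 14/5*e134 - 21/5*e1234
step 3: 203/25 + 21/50*e2 - 14/25*e34 + 399/40*e123 - 231/20*e124 + 609/100*e234
step 4: 1596/125 - 231/10*e1 - 1281/125*e2 - 609/50*e3 + 21/25*e4 - 7413/200*e13 - 189/50*e14 - 28/25*e23 - 406/25*e24 + 3843/500*e34 - 399/20*e134 + 2128/125*e234
step 5: -399/20*e134 + 2128/125*e234
Answer: -399/20*e134 + 2128/125*e234


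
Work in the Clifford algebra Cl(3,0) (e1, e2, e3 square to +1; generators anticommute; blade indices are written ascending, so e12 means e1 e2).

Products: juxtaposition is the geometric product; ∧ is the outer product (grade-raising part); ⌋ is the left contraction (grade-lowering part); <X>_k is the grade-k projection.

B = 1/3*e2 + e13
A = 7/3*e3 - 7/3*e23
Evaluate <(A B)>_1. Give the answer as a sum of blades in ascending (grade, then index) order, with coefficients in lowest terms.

step 1: -7/3*e1 + 7/9*e3 - 7/3*e12 - 7/9*e23
step 2: -7/3*e1 + 7/9*e3
Answer: -7/3*e1 + 7/9*e3


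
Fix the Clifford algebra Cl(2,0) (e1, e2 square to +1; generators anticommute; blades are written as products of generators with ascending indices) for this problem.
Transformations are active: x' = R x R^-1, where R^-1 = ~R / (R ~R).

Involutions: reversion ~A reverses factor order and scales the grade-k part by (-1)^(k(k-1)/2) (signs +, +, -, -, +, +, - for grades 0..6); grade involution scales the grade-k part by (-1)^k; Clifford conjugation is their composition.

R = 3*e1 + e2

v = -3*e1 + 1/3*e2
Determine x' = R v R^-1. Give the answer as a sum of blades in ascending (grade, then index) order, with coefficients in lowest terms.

~R = 3*e1 + e2, and R ~R = 10, so R^-1 = ~R / (10).
R v = -26/3 + 4*e1 e2
Answer: -11/5*e1 - 31/15*e2


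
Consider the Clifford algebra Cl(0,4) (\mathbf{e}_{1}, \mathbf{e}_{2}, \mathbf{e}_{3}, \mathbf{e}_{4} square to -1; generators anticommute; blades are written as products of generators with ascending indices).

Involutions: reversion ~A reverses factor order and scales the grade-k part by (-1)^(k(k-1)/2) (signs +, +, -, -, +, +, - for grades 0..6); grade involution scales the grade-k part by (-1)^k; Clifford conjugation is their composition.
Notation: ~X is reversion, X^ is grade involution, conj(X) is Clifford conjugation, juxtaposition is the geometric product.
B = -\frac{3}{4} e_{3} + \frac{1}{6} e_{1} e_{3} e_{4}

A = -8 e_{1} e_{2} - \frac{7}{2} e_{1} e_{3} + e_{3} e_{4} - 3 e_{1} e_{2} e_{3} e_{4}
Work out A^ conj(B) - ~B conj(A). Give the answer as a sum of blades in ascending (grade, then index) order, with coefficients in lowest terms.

first term: \frac{59}{24} e_{1} + \frac{1}{2} e_{2} + \frac{4}{3} e_{4} - 6 e_{1} e_{2} e_{3} - \frac{9}{4} e_{1} e_{2} e_{4} - \frac{4}{3} e_{2} e_{3} e_{4}
second term: -\frac{67}{24} e_{1} + \frac{1}{2} e_{2} - \frac{1}{6} e_{4} - 6 e_{1} e_{2} e_{3} - \frac{9}{4} e_{1} e_{2} e_{4} + \frac{4}{3} e_{2} e_{3} e_{4}
Answer: \frac{21}{4} e_{1} + \frac{3}{2} e_{4} - \frac{8}{3} e_{2} e_{3} e_{4}


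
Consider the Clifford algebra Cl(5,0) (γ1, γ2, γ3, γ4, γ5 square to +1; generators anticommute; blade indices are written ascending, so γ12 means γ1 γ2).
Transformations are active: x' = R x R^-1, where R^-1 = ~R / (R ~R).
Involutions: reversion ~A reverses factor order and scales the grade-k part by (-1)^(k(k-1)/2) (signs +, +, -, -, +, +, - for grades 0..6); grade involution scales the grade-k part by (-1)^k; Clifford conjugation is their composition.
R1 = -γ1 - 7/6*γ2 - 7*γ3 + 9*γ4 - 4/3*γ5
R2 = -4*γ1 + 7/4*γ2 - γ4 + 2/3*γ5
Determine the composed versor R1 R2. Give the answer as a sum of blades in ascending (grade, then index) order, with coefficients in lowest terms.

Distribute over the terms of R2 (each basis-blade product reordered to ascending indices, repeated generators contracted through their squares):
R1 (-4*γ1) = 4 - 14/3*γ12 - 28*γ13 + 36*γ14 - 16/3*γ15
R1 (7/4*γ2) = -49/24 - 7/4*γ12 + 49/4*γ23 - 63/4*γ24 + 7/3*γ25
R1 (-γ4) = -9 + γ14 + 7/6*γ24 + 7*γ34 - 4/3*γ45
R1 (2/3*γ5) = -8/9 - 2/3*γ15 - 7/9*γ25 - 14/3*γ35 + 6*γ45
Summing the partial products and collecting blades:
Answer: -571/72 - 77/12*γ12 - 28*γ13 + 37*γ14 - 6*γ15 + 49/4*γ23 - 175/12*γ24 + 14/9*γ25 + 7*γ34 - 14/3*γ35 + 14/3*γ45


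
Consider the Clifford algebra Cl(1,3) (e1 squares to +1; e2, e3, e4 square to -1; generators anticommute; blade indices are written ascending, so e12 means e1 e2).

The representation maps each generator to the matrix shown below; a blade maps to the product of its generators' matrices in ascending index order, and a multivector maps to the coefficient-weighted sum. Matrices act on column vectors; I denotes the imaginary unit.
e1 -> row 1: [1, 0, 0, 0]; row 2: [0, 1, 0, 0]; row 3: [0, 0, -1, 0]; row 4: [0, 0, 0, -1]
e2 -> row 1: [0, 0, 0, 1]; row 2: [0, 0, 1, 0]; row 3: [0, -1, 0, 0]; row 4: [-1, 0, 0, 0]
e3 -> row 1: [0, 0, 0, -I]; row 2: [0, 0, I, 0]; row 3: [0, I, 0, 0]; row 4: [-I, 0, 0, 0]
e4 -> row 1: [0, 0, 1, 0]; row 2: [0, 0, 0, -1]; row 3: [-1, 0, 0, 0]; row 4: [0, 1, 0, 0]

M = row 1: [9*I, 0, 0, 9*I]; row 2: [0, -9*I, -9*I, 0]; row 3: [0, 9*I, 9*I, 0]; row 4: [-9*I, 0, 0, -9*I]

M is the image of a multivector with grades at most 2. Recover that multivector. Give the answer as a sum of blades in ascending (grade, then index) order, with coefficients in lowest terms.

Method: the blade images are trace-orthogonal — tr(rho(e_A) rho(e_B)^-1) = 4 if A = B and 0 otherwise — and rho(e_A)^-1 = (e_A)^2 * rho(e_A) with (e_A)^2 = +1 or -1, so the coefficient of e_A in the preimage is (e_A)^2 * tr(M rho(e_A))/4.
Nonzero projections over blades of grade <= 2: e13: (e13)^2 = +1, tr(M rho(e13)) = -36, coefficient -9; e23: (e23)^2 = -1, tr(M rho(e23)) = 36, coefficient -9. Every other blade of grade <= 2 projects to 0.
Answer: -9*e13 - 9*e23
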